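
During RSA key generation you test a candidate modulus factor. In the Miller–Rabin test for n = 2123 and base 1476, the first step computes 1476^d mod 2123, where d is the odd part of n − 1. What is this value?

n − 1 = 2122 = 2^1 · 1061, so s = 1 and d = 1061.
1476^1061 mod 2123 = 299.

299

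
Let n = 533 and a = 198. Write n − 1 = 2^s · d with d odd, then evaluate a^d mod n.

n − 1 = 532 = 2^2 · 133, so s = 2 and d = 133.
By repeated squaring, 198^133 ≡ 29 (mod 533).

29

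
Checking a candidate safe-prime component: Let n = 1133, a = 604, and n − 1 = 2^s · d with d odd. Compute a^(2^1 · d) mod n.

n − 1 = 1132 = 2^2 · 283, so s = 2 and d = 283.
Repeated squaring mod 1133: 604^1 ≡ 604, 604^2 ≡ 1123, 604^4 ≡ 100, 604^8 ≡ 936, 604^16 ≡ 287, 604^32 ≡ 793, 604^64 ≡ 34, 604^128 ≡ 23, 604^256 ≡ 529.
283 = 256 + 16 + 8 + 2 + 1, so 604^283 ≡ 529·287·936·1123·604 ≡ 230 (mod 1133).
x_0 = 230.
x_1 = 230^2 mod 1133 = 782.

782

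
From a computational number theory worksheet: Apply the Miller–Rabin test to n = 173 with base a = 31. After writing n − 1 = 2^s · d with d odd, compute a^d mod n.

172

n − 1 = 172 = 2^2 · 43, so s = 2 and d = 43.
Repeated squaring mod 173: 31^1 ≡ 31, 31^2 ≡ 96, 31^4 ≡ 47, 31^8 ≡ 133, 31^16 ≡ 43, 31^32 ≡ 119.
43 = 32 + 8 + 2 + 1, so 31^43 ≡ 119·133·96·31 ≡ 172 (mod 173).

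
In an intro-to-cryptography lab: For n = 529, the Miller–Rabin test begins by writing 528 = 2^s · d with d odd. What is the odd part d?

Halving: 528 → 264 → 132 → 66 → 33; 33 is odd.
So 528 = 2^4 · 33.

33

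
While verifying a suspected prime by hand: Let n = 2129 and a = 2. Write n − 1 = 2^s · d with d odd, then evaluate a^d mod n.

n − 1 = 2128 = 2^4 · 133, so s = 4 and d = 133.
Repeated squaring mod 2129: 2^1 ≡ 2, 2^2 ≡ 4, 2^4 ≡ 16, 2^8 ≡ 256, 2^16 ≡ 1666, 2^32 ≡ 1469, 2^64 ≡ 1284, 2^128 ≡ 810.
133 = 128 + 4 + 1, so 2^133 ≡ 810·16·2 ≡ 372 (mod 2129).

372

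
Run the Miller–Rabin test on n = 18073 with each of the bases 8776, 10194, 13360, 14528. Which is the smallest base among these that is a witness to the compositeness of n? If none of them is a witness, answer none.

8776

n − 1 = 18072 = 2^3 · 2259, so s = 3 and d = 2259.
Base 8776: x_0 = 8776^2259 mod 18073 = 16769. x_0 is neither 1 nor 18072, so continue squaring. x_1 = 16769^2 mod 18073 = 1554. x_2 = 1554^2 mod 18073 = 11207. Reached i = s−1 = 2 without hitting −1: 8776 is a Miller–Rabin witness and 18073 is composite.
Base 10194: x_0 = 10194^2259 mod 18073 = 8400. x_0 is neither 1 nor 18072, so continue squaring. x_1 = 8400^2 mod 18073 = 3008. x_2 = 3008^2 mod 18073 = 11564. Reached i = s−1 = 2 without hitting −1: 10194 is a Miller–Rabin witness and 18073 is composite.
Base 13360: x_0 = 13360^2259 mod 18073 = 14445. x_0 is neither 1 nor 18072, so continue squaring. x_1 = 14445^2 mod 18073 = 5240. x_2 = 5240^2 mod 18073 = 4713. Reached i = s−1 = 2 without hitting −1: 13360 is a Miller–Rabin witness and 18073 is composite.
Base 14528: x_0 = 14528^2259 mod 18073 = 15198. x_0 is neither 1 nor 18072, so continue squaring. x_1 = 15198^2 mod 18073 = 6264. x_2 = 6264^2 mod 18073 = 1213. Reached i = s−1 = 2 without hitting −1: 14528 is a Miller–Rabin witness and 18073 is composite.
The smallest witness among the given bases is 8776.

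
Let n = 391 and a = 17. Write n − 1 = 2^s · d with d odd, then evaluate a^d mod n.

51

n − 1 = 390 = 2^1 · 195, so s = 1 and d = 195.
Repeated squaring mod 391: 17^1 ≡ 17, 17^2 ≡ 289, 17^4 ≡ 238, 17^8 ≡ 340, 17^16 ≡ 255, 17^32 ≡ 119, 17^64 ≡ 85, 17^128 ≡ 187.
195 = 128 + 64 + 2 + 1, so 17^195 ≡ 187·85·289·17 ≡ 51 (mod 391).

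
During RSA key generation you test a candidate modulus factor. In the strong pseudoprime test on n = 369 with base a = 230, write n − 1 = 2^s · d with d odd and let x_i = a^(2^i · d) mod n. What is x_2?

n − 1 = 368 = 2^4 · 23, so s = 4 and d = 23.
x_0 = 230^23 mod 369 = 209.
x_1 = 209^2 mod 369 = 139.
x_2 = 139^2 mod 369 = 133.

133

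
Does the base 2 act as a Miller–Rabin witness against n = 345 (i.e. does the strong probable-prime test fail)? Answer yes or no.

n − 1 = 344 = 2^3 · 43, so s = 3 and d = 43.
x_0 = 2^43 mod 345 = 173.
x_0 is neither 1 nor 344, so continue squaring.
x_1 = 173^2 mod 345 = 259.
x_2 = 259^2 mod 345 = 151.
Reached i = s−1 = 2 without hitting −1: 2 is a Miller–Rabin witness and 345 is composite.

yes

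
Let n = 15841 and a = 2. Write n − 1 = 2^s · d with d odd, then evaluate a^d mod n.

n − 1 = 15840 = 2^5 · 495, so s = 5 and d = 495.
Repeated squaring mod 15841: 2^1 ≡ 2, 2^2 ≡ 4, 2^4 ≡ 16, 2^8 ≡ 256, 2^16 ≡ 2172, 2^32 ≡ 12807, 2^64 ≡ 1535, 2^128 ≡ 11757, 2^256 ≡ 14324.
495 = 256 + 128 + 64 + 32 + 8 + 4 + 2 + 1, so 2^495 ≡ 14324·11757·1535·12807·256·16·4·2 ≡ 1 (mod 15841).

1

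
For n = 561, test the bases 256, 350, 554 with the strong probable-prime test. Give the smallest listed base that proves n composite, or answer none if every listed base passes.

350

n − 1 = 560 = 2^4 · 35, so s = 4 and d = 35.
Base 256: x_0 = 256^35 mod 561 = 1. x_0 = 1, so 256 is not a witness.
Base 350: x_0 = 350^35 mod 561 = 320. x_0 is neither 1 nor 560, so continue squaring. x_1 = 320^2 mod 561 = 298. x_2 = 298^2 mod 561 = 166. x_3 = 166^2 mod 561 = 67. Reached i = s−1 = 3 without hitting −1: 350 is a Miller–Rabin witness and 561 is composite.
Base 554: x_0 = 554^35 mod 561 = 320. x_0 is neither 1 nor 560, so continue squaring. x_1 = 320^2 mod 561 = 298. x_2 = 298^2 mod 561 = 166. x_3 = 166^2 mod 561 = 67. Reached i = s−1 = 3 without hitting −1: 554 is a Miller–Rabin witness and 561 is composite.
The smallest witness among the given bases is 350.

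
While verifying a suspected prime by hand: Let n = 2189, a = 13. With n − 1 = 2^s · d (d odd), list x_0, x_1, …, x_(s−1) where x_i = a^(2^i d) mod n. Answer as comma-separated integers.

1316, 357

n − 1 = 2188 = 2^2 · 547, so s = 2 and d = 547.
x_0 = 13^547 mod 2189 = 1316.
x_1 = 1316^2 mod 2189 = 357.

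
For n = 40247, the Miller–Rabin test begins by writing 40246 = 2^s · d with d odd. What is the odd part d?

Halving: 40246 → 20123; 20123 is odd.
So 40246 = 2^1 · 20123.

20123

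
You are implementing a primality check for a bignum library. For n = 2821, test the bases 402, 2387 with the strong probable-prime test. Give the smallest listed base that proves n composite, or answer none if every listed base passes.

2387

n − 1 = 2820 = 2^2 · 705, so s = 2 and d = 705.
Base 402: x_0 = 402^705 mod 2821 = 2820. x_0 = 2820 ≡ −1, so 402 is not a witness.
Base 2387: x_0 = 2387^705 mod 2821 = 2387. x_0 is neither 1 nor 2820, so continue squaring. x_1 = 2387^2 mod 2821 = 2170. Reached i = s−1 = 1 without hitting −1: 2387 is a Miller–Rabin witness and 2821 is composite.
The smallest witness among the given bases is 2387.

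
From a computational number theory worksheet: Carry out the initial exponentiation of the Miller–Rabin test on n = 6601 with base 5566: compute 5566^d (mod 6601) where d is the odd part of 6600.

5083

n − 1 = 6600 = 2^3 · 825, so s = 3 and d = 825.
5566^825 mod 6601 = 5083.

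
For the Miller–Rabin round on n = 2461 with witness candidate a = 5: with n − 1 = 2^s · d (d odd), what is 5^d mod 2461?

773

n − 1 = 2460 = 2^2 · 615, so s = 2 and d = 615.
5^615 mod 2461 = 773.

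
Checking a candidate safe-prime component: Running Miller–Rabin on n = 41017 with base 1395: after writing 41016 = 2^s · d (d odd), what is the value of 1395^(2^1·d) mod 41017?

n − 1 = 41016 = 2^3 · 5127, so s = 3 and d = 5127.
Repeated squaring mod 41017: 1395^1 ≡ 1395, 1395^2 ≡ 18226, 1395^4 ≡ 31410, 1395^8 ≡ 6199, 1395^16 ≡ 35689, 1395^32 ≡ 3820, 1395^64 ≡ 31365, 1395^128 ≡ 11497, 1395^256 ≡ 24235, 1395^512 ≡ 12802, 1395^1024 ≡ 28289, 1395^2048 ≡ 25851, 1395^4096 ≡ 25237.
5127 = 4096 + 1024 + 4 + 2 + 1, so 1395^5127 ≡ 25237·28289·31410·18226·1395 ≡ 6545 (mod 41017).
x_0 = 6545.
x_1 = 6545^2 mod 41017 = 15277.

15277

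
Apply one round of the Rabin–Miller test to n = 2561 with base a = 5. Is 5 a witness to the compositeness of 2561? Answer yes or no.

yes

n − 1 = 2560 = 2^9 · 5, so s = 9 and d = 5.
Repeated squaring mod 2561: 5^1 ≡ 5, 5^2 ≡ 25, 5^4 ≡ 625.
5 = 4 + 1, so 5^5 ≡ 625·5 ≡ 564 (mod 2561).
x_0 = 5^5 mod 2561 = 564.
x_0 is neither 1 nor 2560, so continue squaring.
x_1 = 564^2 mod 2561 = 532.
x_2 = 532^2 mod 2561 = 1314.
x_3 = 1314^2 mod 2561 = 482.
x_4 = 482^2 mod 2561 = 1834.
x_5 = 1834^2 mod 2561 = 963.
x_6 = 963^2 mod 2561 = 287.
x_7 = 287^2 mod 2561 = 417.
x_8 = 417^2 mod 2561 = 2302.
Reached i = s−1 = 8 without hitting −1: 5 is a Miller–Rabin witness and 2561 is composite.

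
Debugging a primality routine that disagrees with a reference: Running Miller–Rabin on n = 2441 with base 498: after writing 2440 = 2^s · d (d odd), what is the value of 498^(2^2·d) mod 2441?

n − 1 = 2440 = 2^3 · 305, so s = 3 and d = 305.
x_0 = 498^305 mod 2441 = 1769.
x_1 = 1769^2 mod 2441 = 2440.
x_2 = 2440^2 mod 2441 = 1.

1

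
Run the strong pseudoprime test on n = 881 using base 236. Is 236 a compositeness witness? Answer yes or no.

n − 1 = 880 = 2^4 · 55, so s = 4 and d = 55.
x_0 = 236^55 mod 881 = 767.
x_0 is neither 1 nor 880, so continue squaring.
x_1 = 767^2 mod 881 = 662.
x_2 = 662^2 mod 881 = 387.
x_3 = 387^2 mod 881 = 880.
x_3 ≡ −1, so 236 is not a witness.

no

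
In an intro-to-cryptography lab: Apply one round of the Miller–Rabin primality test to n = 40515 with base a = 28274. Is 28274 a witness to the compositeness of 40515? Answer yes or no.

yes

n − 1 = 40514 = 2^1 · 20257, so s = 1 and d = 20257.
x_0 = 28274^20257 mod 40515 = 29384.
x_0 ∉ {1, 40514} and s = 1, so 28274 is a Miller–Rabin witness and 40515 is composite.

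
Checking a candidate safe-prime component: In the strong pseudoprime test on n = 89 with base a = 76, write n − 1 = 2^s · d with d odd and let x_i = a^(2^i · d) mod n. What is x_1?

55

n − 1 = 88 = 2^3 · 11, so s = 3 and d = 11.
Repeated squaring mod 89: 76^1 ≡ 76, 76^2 ≡ 80, 76^4 ≡ 81, 76^8 ≡ 64.
11 = 8 + 2 + 1, so 76^11 ≡ 64·80·76 ≡ 12 (mod 89).
x_0 = 12.
x_1 = 12^2 mod 89 = 55.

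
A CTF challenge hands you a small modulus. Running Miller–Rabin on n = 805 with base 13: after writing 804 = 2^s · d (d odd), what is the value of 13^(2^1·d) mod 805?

29

n − 1 = 804 = 2^2 · 201, so s = 2 and d = 201.
x_0 = 13^201 mod 805 = 748.
x_1 = 748^2 mod 805 = 29.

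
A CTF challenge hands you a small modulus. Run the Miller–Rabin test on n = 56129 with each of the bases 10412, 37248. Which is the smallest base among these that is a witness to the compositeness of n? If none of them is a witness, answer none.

10412

n − 1 = 56128 = 2^6 · 877, so s = 6 and d = 877.
Base 10412: x_0 = 10412^877 mod 56129 = 39980. x_0 is neither 1 nor 56128, so continue squaring. x_1 = 39980^2 mod 56129 = 14867. x_2 = 14867^2 mod 56129 = 47816. x_3 = 47816^2 mod 56129 = 11170. x_4 = 11170^2 mod 56129 = 50262. x_5 = 50262^2 mod 56129 = 14612. Reached i = s−1 = 5 without hitting −1: 10412 is a Miller–Rabin witness and 56129 is composite.
Base 37248: x_0 = 37248^877 mod 56129 = 1099. x_0 is neither 1 nor 56128, so continue squaring. x_1 = 1099^2 mod 56129 = 29092. x_2 = 29092^2 mod 56129 = 31402. x_3 = 31402^2 mod 56129 = 11332. x_4 = 11332^2 mod 56129 = 47201. x_5 = 47201^2 mod 56129 = 6004. Reached i = s−1 = 5 without hitting −1: 37248 is a Miller–Rabin witness and 56129 is composite.
The smallest witness among the given bases is 10412.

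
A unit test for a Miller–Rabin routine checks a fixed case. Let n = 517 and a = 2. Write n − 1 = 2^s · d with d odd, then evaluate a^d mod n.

n − 1 = 516 = 2^2 · 129, so s = 2 and d = 129.
By repeated squaring, 2^129 ≡ 28 (mod 517).

28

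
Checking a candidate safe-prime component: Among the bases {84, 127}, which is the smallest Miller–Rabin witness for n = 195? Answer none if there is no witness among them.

n − 1 = 194 = 2^1 · 97, so s = 1 and d = 97.
Base 84: x_0 = 84^97 mod 195 = 84. x_0 ∉ {1, 194} and s = 1, so 84 is a Miller–Rabin witness and 195 is composite.
Base 127: x_0 = 127^97 mod 195 = 127. x_0 ∉ {1, 194} and s = 1, so 127 is a Miller–Rabin witness and 195 is composite.
The smallest witness among the given bases is 84.

84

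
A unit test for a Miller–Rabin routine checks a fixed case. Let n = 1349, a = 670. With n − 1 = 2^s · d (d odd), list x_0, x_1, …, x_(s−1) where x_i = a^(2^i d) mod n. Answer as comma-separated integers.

207, 1030

n − 1 = 1348 = 2^2 · 337, so s = 2 and d = 337.
x_0 = 670^337 mod 1349 = 207.
x_1 = 207^2 mod 1349 = 1030.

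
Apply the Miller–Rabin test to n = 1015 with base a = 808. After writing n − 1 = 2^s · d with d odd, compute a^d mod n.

342

n − 1 = 1014 = 2^1 · 507, so s = 1 and d = 507.
808^507 mod 1015 = 342.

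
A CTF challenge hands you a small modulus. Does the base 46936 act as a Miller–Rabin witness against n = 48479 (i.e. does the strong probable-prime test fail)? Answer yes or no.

no

n − 1 = 48478 = 2^1 · 24239, so s = 1 and d = 24239.
x_0 = 46936^24239 mod 48479 = 48478.
x_0 = 48478 ≡ −1, so 46936 is not a witness.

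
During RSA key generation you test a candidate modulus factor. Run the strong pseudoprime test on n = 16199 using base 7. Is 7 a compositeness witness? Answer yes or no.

n − 1 = 16198 = 2^1 · 8099, so s = 1 and d = 8099.
Repeated squaring mod 16199: 7^1 ≡ 7, 7^2 ≡ 49, 7^4 ≡ 2401, 7^8 ≡ 14156, 7^16 ≡ 10706, 7^32 ≡ 10511, 7^64 ≡ 3941, 7^128 ≡ 12839, 7^256 ≡ 15096, 7^512 ≡ 1684, 7^1024 ≡ 1031, 7^2048 ≡ 10026, 7^4096 ≡ 5881.
8099 = 4096 + 2048 + 1024 + 512 + 256 + 128 + 32 + 2 + 1, so 7^8099 ≡ 5881·10026·1031·1684·15096·12839·10511·49·7 ≡ 13848 (mod 16199).
x_0 = 7^8099 mod 16199 = 13848.
x_0 ∉ {1, 16198} and s = 1, so 7 is a Miller–Rabin witness and 16199 is composite.

yes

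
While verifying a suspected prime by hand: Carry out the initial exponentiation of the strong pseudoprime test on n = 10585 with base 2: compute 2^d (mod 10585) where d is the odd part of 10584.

n − 1 = 10584 = 2^3 · 1323, so s = 3 and d = 1323.
Repeated squaring mod 10585: 2^1 ≡ 2, 2^2 ≡ 4, 2^4 ≡ 16, 2^8 ≡ 256, 2^16 ≡ 2026, 2^32 ≡ 8281, 2^64 ≡ 5331, 2^128 ≡ 9421, 2^256 ≡ 16, 2^512 ≡ 256, 2^1024 ≡ 2026.
1323 = 1024 + 256 + 32 + 8 + 2 + 1, so 2^1323 ≡ 2026·16·8281·256·4·2 ≡ 7958 (mod 10585).

7958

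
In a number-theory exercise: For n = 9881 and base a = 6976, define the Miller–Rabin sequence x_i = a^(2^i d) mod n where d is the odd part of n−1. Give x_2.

5001

n − 1 = 9880 = 2^3 · 1235, so s = 3 and d = 1235.
x_0 = 6976^1235 mod 9881 = 7008.
x_1 = 7008^2 mod 9881 = 3494.
x_2 = 3494^2 mod 9881 = 5001.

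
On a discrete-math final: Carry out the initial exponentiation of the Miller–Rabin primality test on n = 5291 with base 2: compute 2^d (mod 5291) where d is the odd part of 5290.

n − 1 = 5290 = 2^1 · 2645, so s = 1 and d = 2645.
2^2645 mod 5291 = 3607.

3607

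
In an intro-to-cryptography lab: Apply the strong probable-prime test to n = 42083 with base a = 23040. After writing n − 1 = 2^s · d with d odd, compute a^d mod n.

1

n − 1 = 42082 = 2^1 · 21041, so s = 1 and d = 21041.
23040^21041 mod 42083 = 1.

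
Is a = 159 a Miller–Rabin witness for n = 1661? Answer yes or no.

no

n − 1 = 1660 = 2^2 · 415, so s = 2 and d = 415.
x_0 = 159^415 mod 1661 = 1.
x_0 = 1, so 159 is not a witness.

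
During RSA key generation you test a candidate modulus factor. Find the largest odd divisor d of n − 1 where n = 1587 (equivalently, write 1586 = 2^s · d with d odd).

793

Halving: 1586 → 793; 793 is odd.
So 1586 = 2^1 · 793.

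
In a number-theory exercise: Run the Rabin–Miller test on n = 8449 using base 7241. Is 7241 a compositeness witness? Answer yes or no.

no

n − 1 = 8448 = 2^8 · 33, so s = 8 and d = 33.
x_0 = 7241^33 mod 8449 = 8448.
x_0 = 8448 ≡ −1, so 7241 is not a witness.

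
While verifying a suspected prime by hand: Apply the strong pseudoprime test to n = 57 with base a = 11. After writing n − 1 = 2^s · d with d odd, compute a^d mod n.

11

n − 1 = 56 = 2^3 · 7, so s = 3 and d = 7.
11^7 mod 57 = 11.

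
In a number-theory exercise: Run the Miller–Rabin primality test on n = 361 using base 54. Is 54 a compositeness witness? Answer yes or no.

no

n − 1 = 360 = 2^3 · 45, so s = 3 and d = 45.
x_0 = 54^45 mod 361 = 1.
x_0 = 1, so 54 is not a witness.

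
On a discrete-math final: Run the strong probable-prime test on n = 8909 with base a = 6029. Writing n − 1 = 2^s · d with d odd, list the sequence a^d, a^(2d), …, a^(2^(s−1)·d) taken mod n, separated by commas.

n − 1 = 8908 = 2^2 · 2227, so s = 2 and d = 2227.
x_0 = 6029^2227 mod 8909 = 6396.
x_1 = 6396^2 mod 8909 = 7597.

6396, 7597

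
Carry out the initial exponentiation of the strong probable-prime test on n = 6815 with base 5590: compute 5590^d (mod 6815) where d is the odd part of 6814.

4015

n − 1 = 6814 = 2^1 · 3407, so s = 1 and d = 3407.
5590^3407 mod 6815 = 4015.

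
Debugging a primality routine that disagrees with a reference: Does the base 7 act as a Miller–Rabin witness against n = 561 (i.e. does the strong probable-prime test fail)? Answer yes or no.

n − 1 = 560 = 2^4 · 35, so s = 4 and d = 35.
x_0 = 7^35 mod 561 = 241.
x_0 is neither 1 nor 560, so continue squaring.
x_1 = 241^2 mod 561 = 298.
x_2 = 298^2 mod 561 = 166.
x_3 = 166^2 mod 561 = 67.
Reached i = s−1 = 3 without hitting −1: 7 is a Miller–Rabin witness and 561 is composite.

yes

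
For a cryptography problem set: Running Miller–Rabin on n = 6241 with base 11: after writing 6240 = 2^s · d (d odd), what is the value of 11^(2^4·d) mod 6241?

3398

n − 1 = 6240 = 2^5 · 195, so s = 5 and d = 195.
x_0 = 11^195 mod 6241 = 4504.
x_1 = 4504^2 mod 6241 = 2766.
x_2 = 2766^2 mod 6241 = 5531.
x_3 = 5531^2 mod 6241 = 4820.
x_4 = 4820^2 mod 6241 = 3398.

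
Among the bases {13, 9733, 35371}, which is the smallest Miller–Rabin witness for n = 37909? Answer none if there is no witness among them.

n − 1 = 37908 = 2^2 · 9477, so s = 2 and d = 9477.
Base 13: x_0 = 13^9477 mod 37909 = 6674. x_0 is neither 1 nor 37908, so continue squaring. x_1 = 6674^2 mod 37909 = 37110. Reached i = s−1 = 1 without hitting −1: 13 is a Miller–Rabin witness and 37909 is composite.
Base 9733: x_0 = 9733^9477 mod 37909 = 30316. x_0 is neither 1 nor 37908, so continue squaring. x_1 = 30316^2 mod 37909 = 31969. Reached i = s−1 = 1 without hitting −1: 9733 is a Miller–Rabin witness and 37909 is composite.
Base 35371: x_0 = 35371^9477 mod 37909 = 1212. x_0 is neither 1 nor 37908, so continue squaring. x_1 = 1212^2 mod 37909 = 28402. Reached i = s−1 = 1 without hitting −1: 35371 is a Miller–Rabin witness and 37909 is composite.
The smallest witness among the given bases is 13.

13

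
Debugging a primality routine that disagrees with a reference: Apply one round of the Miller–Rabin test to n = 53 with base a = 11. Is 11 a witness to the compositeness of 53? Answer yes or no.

no

n − 1 = 52 = 2^2 · 13, so s = 2 and d = 13.
x_0 = 11^13 mod 53 = 52.
x_0 = 52 ≡ −1, so 11 is not a witness.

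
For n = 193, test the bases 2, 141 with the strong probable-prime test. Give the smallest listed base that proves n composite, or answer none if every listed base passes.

none

n − 1 = 192 = 2^6 · 3, so s = 6 and d = 3.
Base 2: x_0 = 2^3 mod 193 = 8. x_0 is neither 1 nor 192, so continue squaring. x_1 = 8^2 mod 193 = 64. x_2 = 64^2 mod 193 = 43. x_3 = 43^2 mod 193 = 112. x_4 = 112^2 mod 193 = 192. x_4 ≡ −1, so 2 is not a witness.
Base 141: x_0 = 141^3 mod 193 = 89. x_0 is neither 1 nor 192, so continue squaring. x_1 = 89^2 mod 193 = 8. x_2 = 8^2 mod 193 = 64. x_3 = 64^2 mod 193 = 43. x_4 = 43^2 mod 193 = 112. x_5 = 112^2 mod 193 = 192. x_5 ≡ −1, so 141 is not a witness.
No listed base is a witness for 193.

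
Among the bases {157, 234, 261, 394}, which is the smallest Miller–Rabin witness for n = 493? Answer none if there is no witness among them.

234

n − 1 = 492 = 2^2 · 123, so s = 2 and d = 123.
Base 157: x_0 = 157^123 mod 493 = 336. x_0 is neither 1 nor 492, so continue squaring. x_1 = 336^2 mod 493 = 492. x_1 ≡ −1, so 157 is not a witness.
Base 234: x_0 = 234^123 mod 493 = 395. x_0 is neither 1 nor 492, so continue squaring. x_1 = 395^2 mod 493 = 237. Reached i = s−1 = 1 without hitting −1: 234 is a Miller–Rabin witness and 493 is composite.
Base 261: x_0 = 261^123 mod 493 = 464. x_0 is neither 1 nor 492, so continue squaring. x_1 = 464^2 mod 493 = 348. Reached i = s−1 = 1 without hitting −1: 261 is a Miller–Rabin witness and 493 is composite.
Base 394: x_0 = 394^123 mod 493 = 41. x_0 is neither 1 nor 492, so continue squaring. x_1 = 41^2 mod 493 = 202. Reached i = s−1 = 1 without hitting −1: 394 is a Miller–Rabin witness and 493 is composite.
The smallest witness among the given bases is 234.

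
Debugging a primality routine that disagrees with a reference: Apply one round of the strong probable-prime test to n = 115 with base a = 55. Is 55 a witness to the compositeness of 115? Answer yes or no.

n − 1 = 114 = 2^1 · 57, so s = 1 and d = 57.
Repeated squaring mod 115: 55^1 ≡ 55, 55^2 ≡ 35, 55^4 ≡ 75, 55^8 ≡ 105, 55^16 ≡ 100, 55^32 ≡ 110.
57 = 32 + 16 + 8 + 1, so 55^57 ≡ 110·100·105·55 ≡ 35 (mod 115).
x_0 = 55^57 mod 115 = 35.
x_0 ∉ {1, 114} and s = 1, so 55 is a Miller–Rabin witness and 115 is composite.

yes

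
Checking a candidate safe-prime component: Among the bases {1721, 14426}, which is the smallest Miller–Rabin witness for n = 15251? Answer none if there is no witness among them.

none

n − 1 = 15250 = 2^1 · 7625, so s = 1 and d = 7625.
Base 1721: x_0 = 1721^7625 mod 15251 = 15250. x_0 = 15250 ≡ −1, so 1721 is not a witness.
Base 14426: x_0 = 14426^7625 mod 15251 = 1. x_0 = 1, so 14426 is not a witness.
No listed base is a witness for 15251.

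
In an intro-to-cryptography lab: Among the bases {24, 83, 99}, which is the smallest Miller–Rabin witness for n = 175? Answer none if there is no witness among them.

n − 1 = 174 = 2^1 · 87, so s = 1 and d = 87.
Base 24: x_0 = 24^87 mod 175 = 174. x_0 = 174 ≡ −1, so 24 is not a witness.
Base 83: x_0 = 83^87 mod 175 = 27. x_0 ∉ {1, 174} and s = 1, so 83 is a Miller–Rabin witness and 175 is composite.
Base 99: x_0 = 99^87 mod 175 = 99. x_0 ∉ {1, 174} and s = 1, so 99 is a Miller–Rabin witness and 175 is composite.
The smallest witness among the given bases is 83.

83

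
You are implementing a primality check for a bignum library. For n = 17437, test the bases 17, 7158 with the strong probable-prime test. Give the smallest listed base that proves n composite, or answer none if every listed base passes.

n − 1 = 17436 = 2^2 · 4359, so s = 2 and d = 4359.
Base 17: x_0 = 17^4359 mod 17437 = 12886. x_0 is neither 1 nor 17436, so continue squaring. x_1 = 12886^2 mod 17437 = 13882. Reached i = s−1 = 1 without hitting −1: 17 is a Miller–Rabin witness and 17437 is composite.
Base 7158: x_0 = 7158^4359 mod 17437 = 2234. x_0 is neither 1 nor 17436, so continue squaring. x_1 = 2234^2 mod 17437 = 3774. Reached i = s−1 = 1 without hitting −1: 7158 is a Miller–Rabin witness and 17437 is composite.
The smallest witness among the given bases is 17.

17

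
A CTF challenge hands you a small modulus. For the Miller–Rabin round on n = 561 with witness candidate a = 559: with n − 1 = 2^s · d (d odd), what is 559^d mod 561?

298

n − 1 = 560 = 2^4 · 35, so s = 4 and d = 35.
Repeated squaring mod 561: 559^1 ≡ 559, 559^2 ≡ 4, 559^4 ≡ 16, 559^8 ≡ 256, 559^16 ≡ 460, 559^32 ≡ 103.
35 = 32 + 2 + 1, so 559^35 ≡ 103·4·559 ≡ 298 (mod 561).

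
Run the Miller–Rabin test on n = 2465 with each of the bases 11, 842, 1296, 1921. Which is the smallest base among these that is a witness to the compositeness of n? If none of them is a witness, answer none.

n − 1 = 2464 = 2^5 · 77, so s = 5 and d = 77.
Base 11: x_0 = 11^77 mod 2465 = 1061. x_0 is neither 1 nor 2464, so continue squaring. x_1 = 1061^2 mod 2465 = 1681. x_2 = 1681^2 mod 2465 = 871. x_3 = 871^2 mod 2465 = 1886. x_4 = 1886^2 mod 2465 = 1. x_4 = 1 but x_3 ≠ ±1, a nontrivial square root of 1 — 11 is a witness and 2465 is composite.
Base 842: x_0 = 842^77 mod 2465 = 552. x_0 is neither 1 nor 2464, so continue squaring. x_1 = 552^2 mod 2465 = 1509. x_2 = 1509^2 mod 2465 = 1886. x_3 = 1886^2 mod 2465 = 1. x_3 = 1 but x_2 ≠ ±1, a nontrivial square root of 1 — 842 is a witness and 2465 is composite.
Base 1296: x_0 = 1296^77 mod 2465 = 871. x_0 is neither 1 nor 2464, so continue squaring. x_1 = 871^2 mod 2465 = 1886. x_2 = 1886^2 mod 2465 = 1. x_2 = 1 but x_1 ≠ ±1, a nontrivial square root of 1 — 1296 is a witness and 2465 is composite.
Base 1921: x_0 = 1921^77 mod 2465 = 2176. x_0 is neither 1 nor 2464, so continue squaring. x_1 = 2176^2 mod 2465 = 2176. x_2 = 2176^2 mod 2465 = 2176. x_3 = 2176^2 mod 2465 = 2176. x_4 = 2176^2 mod 2465 = 2176. Reached i = s−1 = 4 without hitting −1: 1921 is a Miller–Rabin witness and 2465 is composite.
The smallest witness among the given bases is 11.

11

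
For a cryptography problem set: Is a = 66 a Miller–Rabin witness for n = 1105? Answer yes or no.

n − 1 = 1104 = 2^4 · 69, so s = 4 and d = 69.
x_0 = 66^69 mod 1105 = 716.
x_0 is neither 1 nor 1104, so continue squaring.
x_1 = 716^2 mod 1105 = 1041.
x_2 = 1041^2 mod 1105 = 781.
x_3 = 781^2 mod 1105 = 1.
x_3 = 1 but x_2 ≠ ±1, a nontrivial square root of 1 — 66 is a witness and 1105 is composite.

yes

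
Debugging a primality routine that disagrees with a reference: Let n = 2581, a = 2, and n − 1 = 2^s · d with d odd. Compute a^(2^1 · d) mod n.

2411

n − 1 = 2580 = 2^2 · 645, so s = 2 and d = 645.
x_0 = 2^645 mod 2581 = 2264.
x_1 = 2264^2 mod 2581 = 2411.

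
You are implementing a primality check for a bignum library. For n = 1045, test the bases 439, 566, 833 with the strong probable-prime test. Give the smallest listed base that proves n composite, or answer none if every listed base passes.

n − 1 = 1044 = 2^2 · 261, so s = 2 and d = 261.
Base 439: x_0 = 439^261 mod 1045 = 1044. x_0 = 1044 ≡ −1, so 439 is not a witness.
Base 566: x_0 = 566^261 mod 1045 = 1006. x_0 is neither 1 nor 1044, so continue squaring. x_1 = 1006^2 mod 1045 = 476. Reached i = s−1 = 1 without hitting −1: 566 is a Miller–Rabin witness and 1045 is composite.
Base 833: x_0 = 833^261 mod 1045 = 723. x_0 is neither 1 nor 1044, so continue squaring. x_1 = 723^2 mod 1045 = 229. Reached i = s−1 = 1 without hitting −1: 833 is a Miller–Rabin witness and 1045 is composite.
The smallest witness among the given bases is 566.

566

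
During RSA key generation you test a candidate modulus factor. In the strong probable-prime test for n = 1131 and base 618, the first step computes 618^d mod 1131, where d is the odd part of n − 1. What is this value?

150

n − 1 = 1130 = 2^1 · 565, so s = 1 and d = 565.
618^565 mod 1131 = 150.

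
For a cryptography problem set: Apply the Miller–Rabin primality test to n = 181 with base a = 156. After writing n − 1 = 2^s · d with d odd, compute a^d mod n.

180

n − 1 = 180 = 2^2 · 45, so s = 2 and d = 45.
156^45 mod 181 = 180.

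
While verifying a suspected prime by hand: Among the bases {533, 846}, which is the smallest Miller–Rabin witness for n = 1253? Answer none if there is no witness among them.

533

n − 1 = 1252 = 2^2 · 313, so s = 2 and d = 313.
Base 533: x_0 = 533^313 mod 1253 = 8. x_0 is neither 1 nor 1252, so continue squaring. x_1 = 8^2 mod 1253 = 64. Reached i = s−1 = 1 without hitting −1: 533 is a Miller–Rabin witness and 1253 is composite.
Base 846: x_0 = 846^313 mod 1253 = 1238. x_0 is neither 1 nor 1252, so continue squaring. x_1 = 1238^2 mod 1253 = 225. Reached i = s−1 = 1 without hitting −1: 846 is a Miller–Rabin witness and 1253 is composite.
The smallest witness among the given bases is 533.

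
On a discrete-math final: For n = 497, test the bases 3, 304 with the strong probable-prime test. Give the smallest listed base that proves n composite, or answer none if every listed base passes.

n − 1 = 496 = 2^4 · 31, so s = 4 and d = 31.
Base 3: x_0 = 3^31 mod 497 = 206. x_0 is neither 1 nor 496, so continue squaring. x_1 = 206^2 mod 497 = 191. x_2 = 191^2 mod 497 = 200. x_3 = 200^2 mod 497 = 240. Reached i = s−1 = 3 without hitting −1: 3 is a Miller–Rabin witness and 497 is composite.
Base 304: x_0 = 304^31 mod 497 = 332. x_0 is neither 1 nor 496, so continue squaring. x_1 = 332^2 mod 497 = 387. x_2 = 387^2 mod 497 = 172. x_3 = 172^2 mod 497 = 261. Reached i = s−1 = 3 without hitting −1: 304 is a Miller–Rabin witness and 497 is composite.
The smallest witness among the given bases is 3.

3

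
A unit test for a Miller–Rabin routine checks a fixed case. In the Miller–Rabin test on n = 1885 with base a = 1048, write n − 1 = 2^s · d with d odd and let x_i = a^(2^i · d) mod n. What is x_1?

n − 1 = 1884 = 2^2 · 471, so s = 2 and d = 471.
x_0 = 1048^471 mod 1885 = 187.
x_1 = 187^2 mod 1885 = 1039.

1039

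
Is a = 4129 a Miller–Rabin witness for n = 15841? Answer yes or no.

n − 1 = 15840 = 2^5 · 495, so s = 5 and d = 495.
By repeated squaring, 4129^495 ≡ 15840 (mod 15841).
x_0 = 4129^495 mod 15841 = 15840.
x_0 = 15840 ≡ −1, so 4129 is not a witness.

no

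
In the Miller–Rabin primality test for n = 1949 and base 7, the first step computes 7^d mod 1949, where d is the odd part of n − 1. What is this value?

1360

n − 1 = 1948 = 2^2 · 487, so s = 2 and d = 487.
7^487 mod 1949 = 1360.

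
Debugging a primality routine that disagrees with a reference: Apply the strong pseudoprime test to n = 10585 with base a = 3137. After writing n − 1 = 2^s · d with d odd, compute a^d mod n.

4233

n − 1 = 10584 = 2^3 · 1323, so s = 3 and d = 1323.
3137^1323 mod 10585 = 4233.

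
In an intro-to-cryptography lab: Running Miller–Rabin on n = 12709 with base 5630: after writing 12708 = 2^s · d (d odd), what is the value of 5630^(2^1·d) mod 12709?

n − 1 = 12708 = 2^2 · 3177, so s = 2 and d = 3177.
Repeated squaring mod 12709: 5630^1 ≡ 5630, 5630^2 ≡ 654, 5630^4 ≡ 8319, 5630^8 ≡ 5256, 5630^16 ≡ 8879, 5630^32 ≡ 2714, 5630^64 ≡ 7285, 5630^128 ≡ 11150, 5630^256 ≡ 3062, 5630^512 ≡ 9311, 5630^1024 ≡ 6632, 5630^2048 ≡ 10284.
3177 = 2048 + 1024 + 64 + 32 + 8 + 1, so 5630^3177 ≡ 10284·6632·7285·2714·5256·5630 ≡ 7490 (mod 12709).
x_0 = 7490.
x_1 = 7490^2 mod 12709 = 2574.

2574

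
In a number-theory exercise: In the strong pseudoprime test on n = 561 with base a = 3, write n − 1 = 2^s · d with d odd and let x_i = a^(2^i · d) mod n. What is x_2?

276

n − 1 = 560 = 2^4 · 35, so s = 4 and d = 35.
x_0 = 3^35 mod 561 = 78.
x_1 = 78^2 mod 561 = 474.
x_2 = 474^2 mod 561 = 276.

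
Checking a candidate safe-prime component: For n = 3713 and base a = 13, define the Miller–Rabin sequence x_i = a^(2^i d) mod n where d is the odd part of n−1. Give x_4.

n − 1 = 3712 = 2^7 · 29, so s = 7 and d = 29.
Repeated squaring mod 3713: 13^1 ≡ 13, 13^2 ≡ 169, 13^4 ≡ 2570, 13^8 ≡ 3186, 13^16 ≡ 2967.
29 = 16 + 8 + 4 + 1, so 13^29 ≡ 2967·3186·2570·13 ≡ 3052 (mod 3713).
x_0 = 3052.
x_1 = 3052^2 mod 3713 = 2500.
x_2 = 2500^2 mod 3713 = 1021.
x_3 = 1021^2 mod 3713 = 2801.
x_4 = 2801^2 mod 3713 = 32.

32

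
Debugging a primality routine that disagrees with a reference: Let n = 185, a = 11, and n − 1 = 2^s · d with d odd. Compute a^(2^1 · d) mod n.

n − 1 = 184 = 2^3 · 23, so s = 3 and d = 23.
x_0 = 11^23 mod 185 = 101.
x_1 = 101^2 mod 185 = 26.

26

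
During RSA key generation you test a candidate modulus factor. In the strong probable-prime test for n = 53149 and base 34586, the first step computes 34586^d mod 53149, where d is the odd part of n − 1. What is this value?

22674

n − 1 = 53148 = 2^2 · 13287, so s = 2 and d = 13287.
34586^13287 mod 53149 = 22674.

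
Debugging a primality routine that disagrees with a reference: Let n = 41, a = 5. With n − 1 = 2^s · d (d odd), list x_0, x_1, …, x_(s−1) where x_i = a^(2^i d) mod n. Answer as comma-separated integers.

9, 40, 1

n − 1 = 40 = 2^3 · 5, so s = 3 and d = 5.
x_0 = 5^5 mod 41 = 9.
x_1 = 9^2 mod 41 = 40.
x_2 = 40^2 mod 41 = 1.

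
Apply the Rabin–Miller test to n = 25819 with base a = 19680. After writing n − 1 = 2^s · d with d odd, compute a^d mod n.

n − 1 = 25818 = 2^1 · 12909, so s = 1 and d = 12909.
Repeated squaring mod 25819: 19680^1 ≡ 19680, 19680^2 ≡ 17400, 19680^4 ≡ 6406, 19680^8 ≡ 10445, 19680^16 ≡ 12750, 19680^32 ≡ 6076, 19680^64 ≡ 22425, 19680^128 ≡ 3962, 19680^256 ≡ 25311, 19680^512 ≡ 25693, 19680^1024 ≡ 15876, 19680^2048 ≡ 2298, 19680^4096 ≡ 13728, 19680^8192 ≡ 5103.
12909 = 8192 + 4096 + 512 + 64 + 32 + 8 + 4 + 1, so 19680^12909 ≡ 5103·13728·25693·22425·6076·10445·6406·19680 ≡ 25818 (mod 25819).

25818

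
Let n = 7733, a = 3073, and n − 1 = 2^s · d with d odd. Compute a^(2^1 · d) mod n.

n − 1 = 7732 = 2^2 · 1933, so s = 2 and d = 1933.
Repeated squaring mod 7733: 3073^1 ≡ 3073, 3073^2 ≡ 1336, 3073^4 ≡ 6306, 3073^8 ≡ 2550, 3073^16 ≡ 6780, 3073^32 ≡ 3448, 3073^64 ≡ 3083, 3073^128 ≡ 1032, 3073^256 ≡ 5603, 3073^512 ≡ 5362, 3073^1024 ≡ 7483.
1933 = 1024 + 512 + 256 + 128 + 8 + 4 + 1, so 3073^1933 ≡ 7483·5362·5603·1032·2550·6306·3073 ≡ 2055 (mod 7733).
x_0 = 2055.
x_1 = 2055^2 mod 7733 = 807.

807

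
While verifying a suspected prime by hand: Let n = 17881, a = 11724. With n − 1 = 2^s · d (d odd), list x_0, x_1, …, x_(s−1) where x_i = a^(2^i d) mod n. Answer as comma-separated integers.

n − 1 = 17880 = 2^3 · 2235, so s = 3 and d = 2235.
x_0 = 11724^2235 mod 17881 = 9090.
x_1 = 9090^2 mod 17881 = 17880.
x_2 = 17880^2 mod 17881 = 1.

9090, 17880, 1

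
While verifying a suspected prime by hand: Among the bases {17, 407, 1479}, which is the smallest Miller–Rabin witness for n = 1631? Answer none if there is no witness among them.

17

n − 1 = 1630 = 2^1 · 815, so s = 1 and d = 815.
Base 17: x_0 = 17^815 mod 1631 = 446. x_0 ∉ {1, 1630} and s = 1, so 17 is a Miller–Rabin witness and 1631 is composite.
Base 407: x_0 = 407^815 mod 1631 = 106. x_0 ∉ {1, 1630} and s = 1, so 407 is a Miller–Rabin witness and 1631 is composite.
Base 1479: x_0 = 1479^815 mod 1631 = 900. x_0 ∉ {1, 1630} and s = 1, so 1479 is a Miller–Rabin witness and 1631 is composite.
The smallest witness among the given bases is 17.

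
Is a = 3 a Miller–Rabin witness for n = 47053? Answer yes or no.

yes

n − 1 = 47052 = 2^2 · 11763, so s = 2 and d = 11763.
x_0 = 3^11763 mod 47053 = 1082.
x_0 is neither 1 nor 47052, so continue squaring.
x_1 = 1082^2 mod 47053 = 41452.
Reached i = s−1 = 1 without hitting −1: 3 is a Miller–Rabin witness and 47053 is composite.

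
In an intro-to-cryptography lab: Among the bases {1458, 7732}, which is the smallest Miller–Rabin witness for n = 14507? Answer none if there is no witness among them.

1458

n − 1 = 14506 = 2^1 · 7253, so s = 1 and d = 7253.
Base 1458: x_0 = 1458^7253 mod 14507 = 4306. x_0 ∉ {1, 14506} and s = 1, so 1458 is a Miller–Rabin witness and 14507 is composite.
Base 7732: x_0 = 7732^7253 mod 14507 = 10636. x_0 ∉ {1, 14506} and s = 1, so 7732 is a Miller–Rabin witness and 14507 is composite.
The smallest witness among the given bases is 1458.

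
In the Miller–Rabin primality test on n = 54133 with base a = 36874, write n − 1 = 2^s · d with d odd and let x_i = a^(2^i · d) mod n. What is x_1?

54132

n − 1 = 54132 = 2^2 · 13533, so s = 2 and d = 13533.
x_0 = 36874^13533 mod 54133 = 32414.
x_1 = 32414^2 mod 54133 = 54132.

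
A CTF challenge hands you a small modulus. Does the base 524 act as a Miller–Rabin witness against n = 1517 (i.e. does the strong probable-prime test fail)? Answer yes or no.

no

n − 1 = 1516 = 2^2 · 379, so s = 2 and d = 379.
By repeated squaring, 524^379 ≡ 993 (mod 1517).
x_0 = 524^379 mod 1517 = 993.
x_0 is neither 1 nor 1516, so continue squaring.
x_1 = 993^2 mod 1517 = 1516.
x_1 ≡ −1, so 524 is not a witness.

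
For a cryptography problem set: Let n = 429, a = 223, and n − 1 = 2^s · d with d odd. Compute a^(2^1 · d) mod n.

n − 1 = 428 = 2^2 · 107, so s = 2 and d = 107.
x_0 = 223^107 mod 429 = 163.
x_1 = 163^2 mod 429 = 400.

400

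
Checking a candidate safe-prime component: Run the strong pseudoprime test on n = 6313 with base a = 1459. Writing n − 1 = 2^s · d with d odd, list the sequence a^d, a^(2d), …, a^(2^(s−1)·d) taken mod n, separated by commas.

n − 1 = 6312 = 2^3 · 789, so s = 3 and d = 789.
x_0 = 1459^789 mod 6313 = 1322.
x_1 = 1322^2 mod 6313 = 5296.
x_2 = 5296^2 mod 6313 = 5270.

1322, 5296, 5270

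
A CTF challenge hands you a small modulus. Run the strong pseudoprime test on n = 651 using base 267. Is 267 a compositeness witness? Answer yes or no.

yes

n − 1 = 650 = 2^1 · 325, so s = 1 and d = 325.
By repeated squaring, 267^325 ≡ 645 (mod 651).
x_0 = 267^325 mod 651 = 645.
x_0 ∉ {1, 650} and s = 1, so 267 is a Miller–Rabin witness and 651 is composite.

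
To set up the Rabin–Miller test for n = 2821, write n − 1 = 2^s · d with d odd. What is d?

Halving: 2820 → 1410 → 705; 705 is odd.
So 2820 = 2^2 · 705.

705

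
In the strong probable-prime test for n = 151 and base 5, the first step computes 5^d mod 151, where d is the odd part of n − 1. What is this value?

1

n − 1 = 150 = 2^1 · 75, so s = 1 and d = 75.
Repeated squaring mod 151: 5^1 ≡ 5, 5^2 ≡ 25, 5^4 ≡ 21, 5^8 ≡ 139, 5^16 ≡ 144, 5^32 ≡ 49, 5^64 ≡ 136.
75 = 64 + 8 + 2 + 1, so 5^75 ≡ 136·139·25·5 ≡ 1 (mod 151).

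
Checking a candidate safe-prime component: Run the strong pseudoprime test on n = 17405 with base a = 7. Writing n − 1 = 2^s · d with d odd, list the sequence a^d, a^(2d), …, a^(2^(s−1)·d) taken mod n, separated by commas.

833, 15094

n − 1 = 17404 = 2^2 · 4351, so s = 2 and d = 4351.
x_0 = 7^4351 mod 17405 = 833.
x_1 = 833^2 mod 17405 = 15094.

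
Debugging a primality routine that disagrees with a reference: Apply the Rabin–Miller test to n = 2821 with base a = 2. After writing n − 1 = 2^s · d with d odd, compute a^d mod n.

2605

n − 1 = 2820 = 2^2 · 705, so s = 2 and d = 705.
Repeated squaring mod 2821: 2^1 ≡ 2, 2^2 ≡ 4, 2^4 ≡ 16, 2^8 ≡ 256, 2^16 ≡ 653, 2^32 ≡ 438, 2^64 ≡ 16, 2^128 ≡ 256, 2^256 ≡ 653, 2^512 ≡ 438.
705 = 512 + 128 + 64 + 1, so 2^705 ≡ 438·256·16·2 ≡ 2605 (mod 2821).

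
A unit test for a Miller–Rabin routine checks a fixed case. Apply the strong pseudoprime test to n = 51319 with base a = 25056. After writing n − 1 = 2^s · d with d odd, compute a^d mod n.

20462

n − 1 = 51318 = 2^1 · 25659, so s = 1 and d = 25659.
25056^25659 mod 51319 = 20462.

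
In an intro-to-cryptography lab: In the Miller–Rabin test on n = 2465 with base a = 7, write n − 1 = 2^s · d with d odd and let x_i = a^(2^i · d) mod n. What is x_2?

n − 1 = 2464 = 2^5 · 77, so s = 5 and d = 77.
x_0 = 7^77 mod 2465 = 2437.
x_1 = 2437^2 mod 2465 = 784.
x_2 = 784^2 mod 2465 = 871.

871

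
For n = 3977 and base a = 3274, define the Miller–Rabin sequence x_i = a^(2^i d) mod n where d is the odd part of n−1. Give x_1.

n − 1 = 3976 = 2^3 · 497, so s = 3 and d = 497.
x_0 = 3274^497 mod 3977 = 1737.
x_1 = 1737^2 mod 3977 = 2603.

2603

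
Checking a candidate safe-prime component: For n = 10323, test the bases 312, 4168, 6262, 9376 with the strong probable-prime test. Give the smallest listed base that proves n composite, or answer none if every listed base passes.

312

n − 1 = 10322 = 2^1 · 5161, so s = 1 and d = 5161.
Base 312: x_0 = 312^5161 mod 10323 = 9333. x_0 ∉ {1, 10322} and s = 1, so 312 is a Miller–Rabin witness and 10323 is composite.
Base 4168: x_0 = 4168^5161 mod 10323 = 3052. x_0 ∉ {1, 10322} and s = 1, so 4168 is a Miller–Rabin witness and 10323 is composite.
Base 6262: x_0 = 6262^5161 mod 10323 = 6820. x_0 ∉ {1, 10322} and s = 1, so 6262 is a Miller–Rabin witness and 10323 is composite.
Base 9376: x_0 = 9376^5161 mod 10323 = 6865. x_0 ∉ {1, 10322} and s = 1, so 9376 is a Miller–Rabin witness and 10323 is composite.
The smallest witness among the given bases is 312.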